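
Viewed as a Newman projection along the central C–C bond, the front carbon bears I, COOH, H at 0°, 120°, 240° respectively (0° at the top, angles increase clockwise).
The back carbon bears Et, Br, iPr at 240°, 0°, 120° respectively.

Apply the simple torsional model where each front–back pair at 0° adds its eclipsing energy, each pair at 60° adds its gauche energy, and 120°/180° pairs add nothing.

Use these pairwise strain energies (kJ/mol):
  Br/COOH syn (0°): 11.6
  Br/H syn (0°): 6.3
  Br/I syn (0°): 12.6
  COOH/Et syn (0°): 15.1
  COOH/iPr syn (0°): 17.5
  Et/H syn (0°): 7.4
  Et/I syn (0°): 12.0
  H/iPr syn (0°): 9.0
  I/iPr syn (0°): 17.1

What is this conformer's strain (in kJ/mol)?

This conformer is eclipsed. I at 0° is eclipsed with Br at 0° (12.6); COOH at 120° is eclipsed with iPr at 120° (17.5); H at 240° is eclipsed with Et at 240° (7.4). Total 37.5 kJ/mol.

37.5 kJ/mol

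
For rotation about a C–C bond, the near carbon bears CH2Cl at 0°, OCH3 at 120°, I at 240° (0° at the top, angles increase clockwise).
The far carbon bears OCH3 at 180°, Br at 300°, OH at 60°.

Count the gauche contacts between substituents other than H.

Non-H gauche pairs: CH2Cl(0°)/Br(300°); CH2Cl(0°)/OH(60°); OCH3(120°)/OCH3(180°); OCH3(120°)/OH(60°); I(240°)/OCH3(180°); I(240°)/Br(300°) — 6 interactions.

6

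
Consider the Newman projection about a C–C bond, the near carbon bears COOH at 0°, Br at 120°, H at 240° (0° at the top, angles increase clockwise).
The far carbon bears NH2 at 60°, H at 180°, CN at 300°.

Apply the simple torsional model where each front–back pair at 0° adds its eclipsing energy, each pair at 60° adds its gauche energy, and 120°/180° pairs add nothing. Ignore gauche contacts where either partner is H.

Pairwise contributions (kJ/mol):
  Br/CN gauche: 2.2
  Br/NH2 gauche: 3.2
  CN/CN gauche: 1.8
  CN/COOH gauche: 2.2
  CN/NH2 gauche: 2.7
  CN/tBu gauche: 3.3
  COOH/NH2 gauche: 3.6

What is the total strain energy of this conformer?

This conformer (staggered): COOH–NH2 gauche, COOH–CN gauche, Br–NH2 gauche; 3.6 + 2.2 + 3.2 = 9.0 kJ/mol.

9.0 kJ/mol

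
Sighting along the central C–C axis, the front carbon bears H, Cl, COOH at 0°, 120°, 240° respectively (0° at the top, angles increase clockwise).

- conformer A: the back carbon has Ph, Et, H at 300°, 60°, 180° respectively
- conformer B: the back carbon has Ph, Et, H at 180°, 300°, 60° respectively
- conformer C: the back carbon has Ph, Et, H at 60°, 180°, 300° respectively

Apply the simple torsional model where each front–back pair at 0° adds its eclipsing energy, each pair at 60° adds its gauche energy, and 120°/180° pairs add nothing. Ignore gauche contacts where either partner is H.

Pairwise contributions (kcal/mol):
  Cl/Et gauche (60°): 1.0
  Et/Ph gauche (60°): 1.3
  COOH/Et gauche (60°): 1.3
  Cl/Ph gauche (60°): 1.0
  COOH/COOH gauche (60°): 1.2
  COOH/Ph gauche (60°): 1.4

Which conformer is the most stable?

A (staggered): Cl(120°)/Et(60°) gauche 1.0; COOH(240°)/Ph(300°) gauche 1.4 → 2.4 kcal/mol.
B (staggered): Cl(120°)/Ph(180°) gauche 1.0; COOH(240°)/Ph(180°) gauche 1.4; COOH(240°)/Et(300°) gauche 1.3 → 3.7 kcal/mol.
C (staggered): Cl(120°)/Ph(60°) gauche 1.0; Cl(120°)/Et(180°) gauche 1.0; COOH(240°)/Et(180°) gauche 1.3 → 3.3 kcal/mol.
A has the lowest total (2.4 kcal/mol).

A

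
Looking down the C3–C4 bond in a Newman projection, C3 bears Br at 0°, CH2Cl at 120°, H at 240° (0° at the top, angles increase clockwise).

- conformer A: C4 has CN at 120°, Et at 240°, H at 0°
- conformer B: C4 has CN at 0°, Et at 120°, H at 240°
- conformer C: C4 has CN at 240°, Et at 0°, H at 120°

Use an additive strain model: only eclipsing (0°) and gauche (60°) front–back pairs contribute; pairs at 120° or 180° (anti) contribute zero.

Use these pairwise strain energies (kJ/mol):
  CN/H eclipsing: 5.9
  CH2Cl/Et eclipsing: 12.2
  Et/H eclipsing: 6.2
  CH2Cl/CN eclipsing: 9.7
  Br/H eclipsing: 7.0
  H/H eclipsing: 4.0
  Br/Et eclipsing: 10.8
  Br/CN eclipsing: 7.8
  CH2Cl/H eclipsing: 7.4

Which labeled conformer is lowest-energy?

A (eclipsed): Br–H eclipsed, CH2Cl–CN eclipsed, H–Et eclipsed; 7.0 + 9.7 + 6.2 = 22.9 kJ/mol.
B (eclipsed): Br–CN eclipsed, CH2Cl–Et eclipsed, H–H eclipsed; 7.8 + 12.2 + 4.0 = 24.0 kJ/mol.
C (eclipsed): Br–Et eclipsed, CH2Cl–H eclipsed, H–CN eclipsed; 10.8 + 7.4 + 5.9 = 24.1 kJ/mol.
A has the lowest total (22.9 kJ/mol).

A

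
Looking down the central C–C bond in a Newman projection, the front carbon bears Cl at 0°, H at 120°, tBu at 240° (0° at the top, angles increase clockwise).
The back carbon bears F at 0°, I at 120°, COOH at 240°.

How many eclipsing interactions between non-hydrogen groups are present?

2

Non-H eclipsing pairs: Cl(0°)/F(0°); tBu(240°)/COOH(240°) — 2 interactions.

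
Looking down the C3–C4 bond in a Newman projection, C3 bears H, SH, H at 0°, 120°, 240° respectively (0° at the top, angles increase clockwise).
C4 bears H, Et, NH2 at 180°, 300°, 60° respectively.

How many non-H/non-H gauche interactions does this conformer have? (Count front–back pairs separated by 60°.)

1

Non-H gauche pairs: SH(120°)/NH2(60°) — 1 interaction.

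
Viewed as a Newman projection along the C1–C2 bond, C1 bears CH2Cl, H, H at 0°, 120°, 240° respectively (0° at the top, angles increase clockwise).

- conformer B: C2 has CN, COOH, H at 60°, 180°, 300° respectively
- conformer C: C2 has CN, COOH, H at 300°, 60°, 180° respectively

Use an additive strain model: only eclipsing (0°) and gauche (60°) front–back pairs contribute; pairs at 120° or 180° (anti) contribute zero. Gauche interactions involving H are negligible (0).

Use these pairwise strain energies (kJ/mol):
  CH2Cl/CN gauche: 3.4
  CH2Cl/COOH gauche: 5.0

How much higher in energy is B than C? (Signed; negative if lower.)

B (staggered): CH2Cl–CN gauche; 3.4 = 3.4 kJ/mol.
C (staggered): CH2Cl–CN gauche, CH2Cl–COOH gauche; 3.4 + 5.0 = 8.4 kJ/mol.
E(B) − E(C) = 3.4 − 8.4 = -5.0 kJ/mol.

-5.0 kJ/mol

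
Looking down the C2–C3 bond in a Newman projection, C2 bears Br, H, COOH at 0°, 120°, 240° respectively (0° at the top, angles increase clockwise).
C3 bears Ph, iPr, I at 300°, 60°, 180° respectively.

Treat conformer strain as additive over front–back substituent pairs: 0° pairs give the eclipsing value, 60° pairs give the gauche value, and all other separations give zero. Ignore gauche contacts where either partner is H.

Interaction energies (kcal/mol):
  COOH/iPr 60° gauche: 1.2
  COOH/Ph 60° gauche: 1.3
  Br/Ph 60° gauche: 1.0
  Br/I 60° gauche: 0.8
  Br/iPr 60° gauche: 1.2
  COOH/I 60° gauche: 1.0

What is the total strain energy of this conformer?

This conformer (staggered): Br(0°)/Ph(300°) gauche 1.0; Br(0°)/iPr(60°) gauche 1.2; COOH(240°)/Ph(300°) gauche 1.3; COOH(240°)/I(180°) gauche 1.0 → 4.5 kcal/mol.

4.5 kcal/mol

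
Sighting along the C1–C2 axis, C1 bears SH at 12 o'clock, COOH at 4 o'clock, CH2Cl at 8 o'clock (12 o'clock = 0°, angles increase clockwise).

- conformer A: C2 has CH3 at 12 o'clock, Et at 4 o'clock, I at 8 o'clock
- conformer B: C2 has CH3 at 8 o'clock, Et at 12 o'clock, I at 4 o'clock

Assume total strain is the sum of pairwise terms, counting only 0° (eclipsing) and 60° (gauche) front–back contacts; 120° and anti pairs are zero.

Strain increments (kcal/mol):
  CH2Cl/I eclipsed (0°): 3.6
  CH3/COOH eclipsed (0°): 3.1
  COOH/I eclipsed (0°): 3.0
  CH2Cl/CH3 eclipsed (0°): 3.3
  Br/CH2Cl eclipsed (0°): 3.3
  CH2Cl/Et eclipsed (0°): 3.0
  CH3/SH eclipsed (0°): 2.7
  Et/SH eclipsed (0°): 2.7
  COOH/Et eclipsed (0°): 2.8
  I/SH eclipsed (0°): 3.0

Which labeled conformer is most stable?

A (eclipsed): SH(0°)/CH3(0°) eclipsed 2.7; COOH(120°)/Et(120°) eclipsed 2.8; CH2Cl(240°)/I(240°) eclipsed 3.6 → 9.1 kcal/mol.
B (eclipsed): SH(0°)/Et(0°) eclipsed 2.7; COOH(120°)/I(120°) eclipsed 3.0; CH2Cl(240°)/CH3(240°) eclipsed 3.3 → 9.0 kcal/mol.
B has the lowest total (9.0 kcal/mol).

B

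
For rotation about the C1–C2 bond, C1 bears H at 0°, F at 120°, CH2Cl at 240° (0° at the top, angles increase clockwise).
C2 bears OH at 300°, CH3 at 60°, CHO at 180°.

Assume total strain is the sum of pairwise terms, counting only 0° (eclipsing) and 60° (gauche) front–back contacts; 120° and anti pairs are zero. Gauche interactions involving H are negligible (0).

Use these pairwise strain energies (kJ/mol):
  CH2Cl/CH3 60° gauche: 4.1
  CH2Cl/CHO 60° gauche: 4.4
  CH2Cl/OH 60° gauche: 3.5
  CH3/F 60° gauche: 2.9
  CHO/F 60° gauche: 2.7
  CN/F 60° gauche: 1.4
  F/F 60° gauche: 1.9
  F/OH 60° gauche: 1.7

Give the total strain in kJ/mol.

This conformer is staggered. F at 120° is gauche with CH3 at 60° (2.9); F at 120° is gauche with CHO at 180° (2.7); CH2Cl at 240° is gauche with OH at 300° (3.5); CH2Cl at 240° is gauche with CHO at 180° (4.4). Total 13.5 kJ/mol.

13.5 kJ/mol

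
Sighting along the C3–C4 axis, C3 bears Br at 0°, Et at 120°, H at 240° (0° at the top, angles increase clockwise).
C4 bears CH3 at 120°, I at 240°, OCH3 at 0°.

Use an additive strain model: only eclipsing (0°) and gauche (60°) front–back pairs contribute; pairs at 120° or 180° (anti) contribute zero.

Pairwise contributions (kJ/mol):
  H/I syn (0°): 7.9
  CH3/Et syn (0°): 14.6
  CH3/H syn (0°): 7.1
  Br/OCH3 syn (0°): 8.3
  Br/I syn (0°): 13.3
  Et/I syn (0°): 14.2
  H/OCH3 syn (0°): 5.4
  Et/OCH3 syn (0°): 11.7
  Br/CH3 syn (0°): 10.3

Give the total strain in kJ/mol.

30.8 kJ/mol

This conformer (eclipsed): Br(0°)/OCH3(0°) eclipsed 8.3; Et(120°)/CH3(120°) eclipsed 14.6; H(240°)/I(240°) eclipsed 7.9 → 30.8 kJ/mol.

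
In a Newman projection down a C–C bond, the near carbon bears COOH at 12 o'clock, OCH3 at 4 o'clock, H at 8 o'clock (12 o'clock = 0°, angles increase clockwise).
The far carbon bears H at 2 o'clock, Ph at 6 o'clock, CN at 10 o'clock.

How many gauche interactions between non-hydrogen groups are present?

Non-H gauche pairs: COOH(0°)/CN(300°); OCH3(120°)/Ph(180°) — 2 interactions.

2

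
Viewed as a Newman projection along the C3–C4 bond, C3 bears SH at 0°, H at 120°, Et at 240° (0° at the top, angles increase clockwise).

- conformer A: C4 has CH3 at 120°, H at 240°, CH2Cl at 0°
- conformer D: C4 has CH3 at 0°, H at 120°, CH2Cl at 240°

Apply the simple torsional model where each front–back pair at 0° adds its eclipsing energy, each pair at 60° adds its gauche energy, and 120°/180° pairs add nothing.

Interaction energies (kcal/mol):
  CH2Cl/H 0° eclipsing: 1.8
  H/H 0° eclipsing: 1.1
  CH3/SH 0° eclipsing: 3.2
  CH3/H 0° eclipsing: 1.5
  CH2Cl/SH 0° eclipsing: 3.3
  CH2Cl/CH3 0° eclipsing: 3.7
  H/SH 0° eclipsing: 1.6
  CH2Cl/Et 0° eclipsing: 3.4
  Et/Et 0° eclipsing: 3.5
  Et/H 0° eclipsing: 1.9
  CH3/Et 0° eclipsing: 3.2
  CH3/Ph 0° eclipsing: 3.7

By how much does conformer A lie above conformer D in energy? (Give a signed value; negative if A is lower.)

A (eclipsed): SH(0°)/CH2Cl(0°) eclipsed 3.3; H(120°)/CH3(120°) eclipsed 1.5; Et(240°)/H(240°) eclipsed 1.9 → 6.7 kcal/mol.
D (eclipsed): SH(0°)/CH3(0°) eclipsed 3.2; H(120°)/H(120°) eclipsed 1.1; Et(240°)/CH2Cl(240°) eclipsed 3.4 → 7.7 kcal/mol.
E(A) − E(D) = 6.7 − 7.7 = -1.0 kcal/mol.

-1.0 kcal/mol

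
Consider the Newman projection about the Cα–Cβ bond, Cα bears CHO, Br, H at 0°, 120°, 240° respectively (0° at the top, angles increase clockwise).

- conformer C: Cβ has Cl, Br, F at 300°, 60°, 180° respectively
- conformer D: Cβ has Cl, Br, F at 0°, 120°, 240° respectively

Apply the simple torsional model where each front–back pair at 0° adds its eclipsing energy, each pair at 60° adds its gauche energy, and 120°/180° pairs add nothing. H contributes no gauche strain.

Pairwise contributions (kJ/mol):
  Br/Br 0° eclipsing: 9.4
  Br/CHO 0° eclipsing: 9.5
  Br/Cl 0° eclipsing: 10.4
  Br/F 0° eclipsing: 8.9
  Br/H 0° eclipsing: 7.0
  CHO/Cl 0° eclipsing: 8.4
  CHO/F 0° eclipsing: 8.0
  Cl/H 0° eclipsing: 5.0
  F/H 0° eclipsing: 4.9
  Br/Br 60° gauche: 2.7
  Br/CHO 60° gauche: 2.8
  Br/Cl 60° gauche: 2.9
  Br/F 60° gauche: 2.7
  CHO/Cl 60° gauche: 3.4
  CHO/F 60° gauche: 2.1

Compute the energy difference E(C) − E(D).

-11.1 kJ/mol

C is staggered. CHO at 0° is gauche with Cl at 300° (3.4); CHO at 0° is gauche with Br at 60° (2.8); Br at 120° is gauche with Br at 60° (2.7); Br at 120° is gauche with F at 180° (2.7). Total 11.6 kJ/mol.
D is eclipsed. CHO at 0° is eclipsed with Cl at 0° (8.4); Br at 120° is eclipsed with Br at 120° (9.4); H at 240° is eclipsed with F at 240° (4.9). Total 22.7 kJ/mol.
E(C) − E(D) = 11.6 − 22.7 = -11.1 kJ/mol.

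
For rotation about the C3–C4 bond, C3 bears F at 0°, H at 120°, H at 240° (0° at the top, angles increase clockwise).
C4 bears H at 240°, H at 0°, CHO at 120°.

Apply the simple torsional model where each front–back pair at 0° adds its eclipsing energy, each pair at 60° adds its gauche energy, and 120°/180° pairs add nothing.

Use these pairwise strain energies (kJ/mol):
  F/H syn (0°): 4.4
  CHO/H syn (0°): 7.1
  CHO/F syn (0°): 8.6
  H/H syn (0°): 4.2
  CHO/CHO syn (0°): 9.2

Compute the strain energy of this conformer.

15.7 kJ/mol

This conformer (eclipsed): F–H eclipsed, H–CHO eclipsed, H–H eclipsed; 4.4 + 7.1 + 4.2 = 15.7 kJ/mol.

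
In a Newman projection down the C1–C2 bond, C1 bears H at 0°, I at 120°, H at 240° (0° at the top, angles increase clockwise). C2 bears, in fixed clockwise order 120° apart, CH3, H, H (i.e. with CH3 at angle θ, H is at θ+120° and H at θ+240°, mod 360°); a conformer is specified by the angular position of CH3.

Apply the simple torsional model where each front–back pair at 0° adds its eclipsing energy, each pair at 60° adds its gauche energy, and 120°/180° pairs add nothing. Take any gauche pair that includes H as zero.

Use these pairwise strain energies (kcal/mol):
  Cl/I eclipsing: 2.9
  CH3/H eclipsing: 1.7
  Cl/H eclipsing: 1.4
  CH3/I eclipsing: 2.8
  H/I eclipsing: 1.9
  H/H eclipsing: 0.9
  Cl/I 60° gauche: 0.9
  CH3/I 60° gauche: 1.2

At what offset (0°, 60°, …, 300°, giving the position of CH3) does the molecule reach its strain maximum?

CH3 at 0° is eclipsed. H at 0° is eclipsed with CH3 at 0° (1.7); I at 120° is eclipsed with H at 120° (1.9); H at 240° is eclipsed with H at 240° (0.9). Total 4.5 kcal/mol.
CH3 at 60° is staggered. I at 120° is gauche with CH3 at 60° (1.2). Total 1.2 kcal/mol.
CH3 at 120° is eclipsed. H at 0° is eclipsed with H at 0° (0.9); I at 120° is eclipsed with CH3 at 120° (2.8); H at 240° is eclipsed with H at 240° (0.9). Total 4.6 kcal/mol.
CH3 at 180° is staggered. I at 120° is gauche with CH3 at 180° (1.2). Total 1.2 kcal/mol.
CH3 at 240° is eclipsed. H at 0° is eclipsed with H at 0° (0.9); I at 120° is eclipsed with H at 120° (1.9); H at 240° is eclipsed with CH3 at 240° (1.7). Total 4.5 kcal/mol.
CH3 at 300° (staggered): no non-H gauche contacts → 0.0 kcal/mol.
The maximum (4.6 kcal/mol) occurs with CH3 at 120°.

120°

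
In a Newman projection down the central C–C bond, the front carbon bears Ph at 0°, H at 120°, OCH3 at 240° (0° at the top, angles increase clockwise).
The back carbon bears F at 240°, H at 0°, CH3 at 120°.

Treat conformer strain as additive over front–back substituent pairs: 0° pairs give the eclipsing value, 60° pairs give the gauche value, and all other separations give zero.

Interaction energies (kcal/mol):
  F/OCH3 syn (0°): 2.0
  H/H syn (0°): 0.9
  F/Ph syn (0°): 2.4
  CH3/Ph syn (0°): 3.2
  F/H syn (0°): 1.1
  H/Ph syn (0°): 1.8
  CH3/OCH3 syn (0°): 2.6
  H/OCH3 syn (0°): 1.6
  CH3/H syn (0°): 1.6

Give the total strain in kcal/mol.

This conformer (eclipsed): Ph–H eclipsed, H–CH3 eclipsed, OCH3–F eclipsed; 1.8 + 1.6 + 2.0 = 5.4 kcal/mol.

5.4 kcal/mol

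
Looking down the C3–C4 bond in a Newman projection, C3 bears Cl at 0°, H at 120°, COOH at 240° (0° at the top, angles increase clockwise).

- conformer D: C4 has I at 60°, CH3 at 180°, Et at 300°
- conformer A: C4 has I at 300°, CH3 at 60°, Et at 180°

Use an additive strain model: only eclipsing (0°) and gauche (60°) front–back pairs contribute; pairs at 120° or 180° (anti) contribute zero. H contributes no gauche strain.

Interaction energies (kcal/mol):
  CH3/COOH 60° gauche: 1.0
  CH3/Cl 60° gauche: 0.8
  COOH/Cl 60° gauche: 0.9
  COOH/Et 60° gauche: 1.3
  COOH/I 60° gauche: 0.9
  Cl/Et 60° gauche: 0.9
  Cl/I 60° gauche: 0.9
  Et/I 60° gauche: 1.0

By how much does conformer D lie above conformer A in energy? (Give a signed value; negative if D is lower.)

+0.2 kcal/mol

D (staggered): Cl–I gauche, Cl–Et gauche, COOH–CH3 gauche, COOH–Et gauche; 0.9 + 0.9 + 1.0 + 1.3 = 4.1 kcal/mol.
A (staggered): Cl–I gauche, Cl–CH3 gauche, COOH–I gauche, COOH–Et gauche; 0.9 + 0.8 + 0.9 + 1.3 = 3.9 kcal/mol.
E(D) − E(A) = 4.1 − 3.9 = +0.2 kcal/mol.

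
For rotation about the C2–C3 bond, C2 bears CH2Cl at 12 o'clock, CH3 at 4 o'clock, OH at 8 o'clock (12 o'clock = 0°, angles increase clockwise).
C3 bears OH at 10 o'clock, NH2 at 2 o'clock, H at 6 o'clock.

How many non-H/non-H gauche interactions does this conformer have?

Non-H gauche pairs: CH2Cl(0°)/OH(300°); CH2Cl(0°)/NH2(60°); CH3(120°)/NH2(60°); OH(240°)/OH(300°) — 4 interactions.

4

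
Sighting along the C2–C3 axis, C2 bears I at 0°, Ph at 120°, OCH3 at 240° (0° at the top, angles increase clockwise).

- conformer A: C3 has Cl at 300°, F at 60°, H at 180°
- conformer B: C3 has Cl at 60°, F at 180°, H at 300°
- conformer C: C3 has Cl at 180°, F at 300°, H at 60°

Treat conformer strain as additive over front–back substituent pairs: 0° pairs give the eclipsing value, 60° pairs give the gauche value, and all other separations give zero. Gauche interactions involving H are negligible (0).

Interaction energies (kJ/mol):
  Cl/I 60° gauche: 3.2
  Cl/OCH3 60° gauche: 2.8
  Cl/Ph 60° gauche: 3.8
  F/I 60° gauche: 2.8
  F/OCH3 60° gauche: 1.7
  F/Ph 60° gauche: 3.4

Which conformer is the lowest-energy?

A (staggered): I–Cl gauche, I–F gauche, Ph–F gauche, OCH3–Cl gauche; 3.2 + 2.8 + 3.4 + 2.8 = 12.2 kJ/mol.
B (staggered): I–Cl gauche, Ph–Cl gauche, Ph–F gauche, OCH3–F gauche; 3.2 + 3.8 + 3.4 + 1.7 = 12.1 kJ/mol.
C (staggered): I–F gauche, Ph–Cl gauche, OCH3–Cl gauche, OCH3–F gauche; 2.8 + 3.8 + 2.8 + 1.7 = 11.1 kJ/mol.
C has the lowest total (11.1 kJ/mol).

C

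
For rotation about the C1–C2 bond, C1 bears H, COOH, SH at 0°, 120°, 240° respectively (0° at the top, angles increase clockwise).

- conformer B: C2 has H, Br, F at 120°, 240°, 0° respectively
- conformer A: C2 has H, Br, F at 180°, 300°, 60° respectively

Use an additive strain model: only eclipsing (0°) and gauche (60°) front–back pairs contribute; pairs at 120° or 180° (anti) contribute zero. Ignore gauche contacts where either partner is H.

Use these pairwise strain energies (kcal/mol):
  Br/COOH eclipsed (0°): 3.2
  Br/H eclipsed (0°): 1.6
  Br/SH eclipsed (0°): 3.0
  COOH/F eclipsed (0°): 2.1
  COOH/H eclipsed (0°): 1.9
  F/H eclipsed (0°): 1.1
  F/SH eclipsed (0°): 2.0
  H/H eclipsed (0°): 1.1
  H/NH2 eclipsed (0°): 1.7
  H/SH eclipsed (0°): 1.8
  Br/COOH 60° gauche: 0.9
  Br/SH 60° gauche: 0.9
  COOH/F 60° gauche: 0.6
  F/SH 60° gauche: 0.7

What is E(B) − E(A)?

B (eclipsed): H–F eclipsed, COOH–H eclipsed, SH–Br eclipsed; 1.1 + 1.9 + 3.0 = 6.0 kcal/mol.
A (staggered): COOH–F gauche, SH–Br gauche; 0.6 + 0.9 = 1.5 kcal/mol.
E(B) − E(A) = 6.0 − 1.5 = +4.5 kcal/mol.

+4.5 kcal/mol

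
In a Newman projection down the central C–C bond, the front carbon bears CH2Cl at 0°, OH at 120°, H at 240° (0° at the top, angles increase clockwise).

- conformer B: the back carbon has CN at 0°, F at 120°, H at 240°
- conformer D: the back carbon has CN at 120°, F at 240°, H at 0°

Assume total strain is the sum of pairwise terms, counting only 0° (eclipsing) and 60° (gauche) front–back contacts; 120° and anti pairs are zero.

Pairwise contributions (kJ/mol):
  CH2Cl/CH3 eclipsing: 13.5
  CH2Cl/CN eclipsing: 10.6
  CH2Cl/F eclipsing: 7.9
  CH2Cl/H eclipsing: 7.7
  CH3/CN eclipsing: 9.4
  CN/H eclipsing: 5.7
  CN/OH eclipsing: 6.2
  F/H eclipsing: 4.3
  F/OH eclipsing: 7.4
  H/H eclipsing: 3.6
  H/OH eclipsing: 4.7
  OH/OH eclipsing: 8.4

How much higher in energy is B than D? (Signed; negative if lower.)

+3.4 kJ/mol

B is eclipsed. CH2Cl at 0° is eclipsed with CN at 0° (10.6); OH at 120° is eclipsed with F at 120° (7.4); H at 240° is eclipsed with H at 240° (3.6). Total 21.6 kJ/mol.
D is eclipsed. CH2Cl at 0° is eclipsed with H at 0° (7.7); OH at 120° is eclipsed with CN at 120° (6.2); H at 240° is eclipsed with F at 240° (4.3). Total 18.2 kJ/mol.
E(B) − E(D) = 21.6 − 18.2 = +3.4 kJ/mol.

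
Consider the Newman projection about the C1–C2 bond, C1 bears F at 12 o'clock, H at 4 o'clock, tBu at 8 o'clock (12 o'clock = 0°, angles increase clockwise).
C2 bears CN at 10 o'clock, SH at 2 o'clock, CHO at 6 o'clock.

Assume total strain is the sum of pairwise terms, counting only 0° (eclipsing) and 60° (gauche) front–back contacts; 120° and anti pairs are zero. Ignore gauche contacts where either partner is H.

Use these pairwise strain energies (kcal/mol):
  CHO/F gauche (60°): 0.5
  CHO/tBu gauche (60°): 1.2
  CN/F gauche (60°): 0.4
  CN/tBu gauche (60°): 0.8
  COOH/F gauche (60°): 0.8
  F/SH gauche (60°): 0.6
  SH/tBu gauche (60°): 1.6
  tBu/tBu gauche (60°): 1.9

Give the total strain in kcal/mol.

This conformer (staggered): F–CN gauche, F–SH gauche, tBu–CN gauche, tBu–CHO gauche; 0.4 + 0.6 + 0.8 + 1.2 = 3.0 kcal/mol.

3.0 kcal/mol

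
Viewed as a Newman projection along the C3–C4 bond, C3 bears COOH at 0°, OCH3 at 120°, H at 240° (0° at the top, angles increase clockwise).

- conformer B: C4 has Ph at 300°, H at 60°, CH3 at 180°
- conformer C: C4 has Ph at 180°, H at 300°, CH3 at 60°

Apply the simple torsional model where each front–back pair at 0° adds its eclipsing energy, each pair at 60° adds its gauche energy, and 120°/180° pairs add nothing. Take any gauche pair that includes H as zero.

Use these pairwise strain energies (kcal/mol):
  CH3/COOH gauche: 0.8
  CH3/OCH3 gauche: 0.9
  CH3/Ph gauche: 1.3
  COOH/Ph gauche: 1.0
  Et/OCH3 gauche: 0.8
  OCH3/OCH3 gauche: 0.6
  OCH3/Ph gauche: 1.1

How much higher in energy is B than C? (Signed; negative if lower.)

B (staggered): COOH(0°)/Ph(300°) gauche 1.0; OCH3(120°)/CH3(180°) gauche 0.9 → 1.9 kcal/mol.
C (staggered): COOH(0°)/CH3(60°) gauche 0.8; OCH3(120°)/Ph(180°) gauche 1.1; OCH3(120°)/CH3(60°) gauche 0.9 → 2.8 kcal/mol.
E(B) − E(C) = 1.9 − 2.8 = -0.9 kcal/mol.

-0.9 kcal/mol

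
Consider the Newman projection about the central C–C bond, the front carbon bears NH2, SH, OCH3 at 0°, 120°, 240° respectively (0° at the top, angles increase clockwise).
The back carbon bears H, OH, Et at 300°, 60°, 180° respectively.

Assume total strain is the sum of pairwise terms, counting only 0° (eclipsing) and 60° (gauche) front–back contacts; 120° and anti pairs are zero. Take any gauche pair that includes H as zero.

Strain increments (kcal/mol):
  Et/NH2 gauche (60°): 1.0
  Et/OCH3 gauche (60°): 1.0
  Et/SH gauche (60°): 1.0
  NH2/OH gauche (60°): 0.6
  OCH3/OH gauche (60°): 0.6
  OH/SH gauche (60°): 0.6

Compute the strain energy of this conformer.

This conformer (staggered): NH2–OH gauche, SH–OH gauche, SH–Et gauche, OCH3–Et gauche; 0.6 + 0.6 + 1.0 + 1.0 = 3.2 kcal/mol.

3.2 kcal/mol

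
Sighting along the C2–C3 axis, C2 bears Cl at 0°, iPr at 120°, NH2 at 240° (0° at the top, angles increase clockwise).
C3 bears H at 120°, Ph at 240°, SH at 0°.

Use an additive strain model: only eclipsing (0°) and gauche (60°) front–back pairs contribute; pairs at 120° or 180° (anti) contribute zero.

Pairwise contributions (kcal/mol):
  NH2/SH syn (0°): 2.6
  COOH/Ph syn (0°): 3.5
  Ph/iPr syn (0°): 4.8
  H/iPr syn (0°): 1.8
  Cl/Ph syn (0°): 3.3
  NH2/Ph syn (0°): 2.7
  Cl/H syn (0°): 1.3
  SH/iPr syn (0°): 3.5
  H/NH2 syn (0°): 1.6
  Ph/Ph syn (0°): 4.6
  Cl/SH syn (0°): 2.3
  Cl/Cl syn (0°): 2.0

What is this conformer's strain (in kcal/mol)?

This conformer is eclipsed. Cl at 0° is eclipsed with SH at 0° (2.3); iPr at 120° is eclipsed with H at 120° (1.8); NH2 at 240° is eclipsed with Ph at 240° (2.7). Total 6.8 kcal/mol.

6.8 kcal/mol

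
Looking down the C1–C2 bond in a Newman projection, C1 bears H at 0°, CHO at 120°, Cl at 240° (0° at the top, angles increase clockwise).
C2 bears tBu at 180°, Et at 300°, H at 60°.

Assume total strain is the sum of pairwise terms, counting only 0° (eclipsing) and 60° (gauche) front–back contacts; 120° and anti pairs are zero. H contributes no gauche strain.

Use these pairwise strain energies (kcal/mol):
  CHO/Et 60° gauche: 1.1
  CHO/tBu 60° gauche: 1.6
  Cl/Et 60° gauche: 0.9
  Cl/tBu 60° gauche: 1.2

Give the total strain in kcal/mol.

3.7 kcal/mol

This conformer (staggered): CHO(120°)/tBu(180°) gauche 1.6; Cl(240°)/tBu(180°) gauche 1.2; Cl(240°)/Et(300°) gauche 0.9 → 3.7 kcal/mol.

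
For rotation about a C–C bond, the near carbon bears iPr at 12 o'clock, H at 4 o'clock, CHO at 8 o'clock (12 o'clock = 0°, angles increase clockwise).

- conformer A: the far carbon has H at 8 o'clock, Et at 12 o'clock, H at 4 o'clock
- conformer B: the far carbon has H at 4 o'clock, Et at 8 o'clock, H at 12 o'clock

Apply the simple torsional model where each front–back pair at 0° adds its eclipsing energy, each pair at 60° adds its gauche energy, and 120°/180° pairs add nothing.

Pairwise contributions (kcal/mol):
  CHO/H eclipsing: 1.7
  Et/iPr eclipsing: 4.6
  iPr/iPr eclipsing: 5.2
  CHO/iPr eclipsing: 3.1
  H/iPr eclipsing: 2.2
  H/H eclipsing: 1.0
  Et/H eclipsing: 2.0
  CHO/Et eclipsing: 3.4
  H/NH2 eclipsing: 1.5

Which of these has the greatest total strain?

A

A (eclipsed): iPr–Et eclipsed, H–H eclipsed, CHO–H eclipsed; 4.6 + 1.0 + 1.7 = 7.3 kcal/mol.
B (eclipsed): iPr–H eclipsed, H–H eclipsed, CHO–Et eclipsed; 2.2 + 1.0 + 3.4 = 6.6 kcal/mol.
A has the highest total (7.3 kcal/mol).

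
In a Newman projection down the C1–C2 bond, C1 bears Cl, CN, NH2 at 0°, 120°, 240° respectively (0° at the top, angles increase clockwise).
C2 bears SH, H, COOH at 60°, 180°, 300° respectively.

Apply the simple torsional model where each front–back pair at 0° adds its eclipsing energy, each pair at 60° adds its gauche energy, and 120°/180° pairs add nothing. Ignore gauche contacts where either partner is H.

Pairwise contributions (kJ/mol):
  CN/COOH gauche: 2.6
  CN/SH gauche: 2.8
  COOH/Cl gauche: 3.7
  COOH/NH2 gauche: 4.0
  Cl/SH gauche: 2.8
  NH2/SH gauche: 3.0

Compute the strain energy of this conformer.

13.3 kJ/mol

This conformer (staggered): Cl(0°)/SH(60°) gauche 2.8; Cl(0°)/COOH(300°) gauche 3.7; CN(120°)/SH(60°) gauche 2.8; NH2(240°)/COOH(300°) gauche 4.0 → 13.3 kJ/mol.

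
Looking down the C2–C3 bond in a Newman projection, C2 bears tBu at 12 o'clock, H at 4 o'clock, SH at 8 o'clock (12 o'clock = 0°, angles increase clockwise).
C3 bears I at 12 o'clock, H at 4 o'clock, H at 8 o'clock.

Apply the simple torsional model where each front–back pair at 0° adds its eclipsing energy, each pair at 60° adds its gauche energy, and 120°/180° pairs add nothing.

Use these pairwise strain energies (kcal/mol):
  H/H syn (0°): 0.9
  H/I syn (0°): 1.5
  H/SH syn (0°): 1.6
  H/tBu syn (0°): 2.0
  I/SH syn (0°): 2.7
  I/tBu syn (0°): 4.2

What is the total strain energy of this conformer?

This conformer (eclipsed): tBu(0°)/I(0°) eclipsed 4.2; H(120°)/H(120°) eclipsed 0.9; SH(240°)/H(240°) eclipsed 1.6 → 6.7 kcal/mol.

6.7 kcal/mol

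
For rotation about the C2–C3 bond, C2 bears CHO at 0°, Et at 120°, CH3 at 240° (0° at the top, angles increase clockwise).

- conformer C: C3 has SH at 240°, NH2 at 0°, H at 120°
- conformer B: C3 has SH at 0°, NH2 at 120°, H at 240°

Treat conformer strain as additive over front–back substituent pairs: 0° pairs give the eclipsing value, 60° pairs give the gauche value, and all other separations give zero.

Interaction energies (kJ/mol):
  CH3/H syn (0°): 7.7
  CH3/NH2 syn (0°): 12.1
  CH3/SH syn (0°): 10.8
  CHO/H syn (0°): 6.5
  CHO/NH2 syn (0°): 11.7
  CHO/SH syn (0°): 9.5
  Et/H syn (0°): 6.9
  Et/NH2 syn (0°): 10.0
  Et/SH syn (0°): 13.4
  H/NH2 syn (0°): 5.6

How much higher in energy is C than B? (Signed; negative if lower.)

C (eclipsed): CHO–NH2 eclipsed, Et–H eclipsed, CH3–SH eclipsed; 11.7 + 6.9 + 10.8 = 29.4 kJ/mol.
B (eclipsed): CHO–SH eclipsed, Et–NH2 eclipsed, CH3–H eclipsed; 9.5 + 10.0 + 7.7 = 27.2 kJ/mol.
E(C) − E(B) = 29.4 − 27.2 = +2.2 kJ/mol.

+2.2 kJ/mol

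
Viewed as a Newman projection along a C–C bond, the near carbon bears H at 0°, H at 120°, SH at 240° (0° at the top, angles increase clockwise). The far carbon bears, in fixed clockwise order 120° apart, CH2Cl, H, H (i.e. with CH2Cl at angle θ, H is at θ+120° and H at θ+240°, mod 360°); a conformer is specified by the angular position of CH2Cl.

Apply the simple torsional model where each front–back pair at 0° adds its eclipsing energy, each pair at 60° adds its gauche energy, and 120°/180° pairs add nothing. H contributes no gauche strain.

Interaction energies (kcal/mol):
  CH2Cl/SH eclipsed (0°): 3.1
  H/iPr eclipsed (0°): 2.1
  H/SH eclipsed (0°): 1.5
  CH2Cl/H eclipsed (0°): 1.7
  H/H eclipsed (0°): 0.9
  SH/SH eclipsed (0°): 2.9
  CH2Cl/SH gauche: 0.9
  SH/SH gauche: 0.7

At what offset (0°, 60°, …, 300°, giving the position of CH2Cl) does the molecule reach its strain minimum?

CH2Cl at 0° is eclipsed. H at 0° is eclipsed with CH2Cl at 0° (1.7); H at 120° is eclipsed with H at 120° (0.9); SH at 240° is eclipsed with H at 240° (1.5). Total 4.1 kcal/mol.
CH2Cl at 60° (staggered): no non-H gauche contacts → 0.0 kcal/mol.
CH2Cl at 120° is eclipsed. H at 0° is eclipsed with H at 0° (0.9); H at 120° is eclipsed with CH2Cl at 120° (1.7); SH at 240° is eclipsed with H at 240° (1.5). Total 4.1 kcal/mol.
CH2Cl at 180° is staggered. SH at 240° is gauche with CH2Cl at 180° (0.9). Total 0.9 kcal/mol.
CH2Cl at 240° is eclipsed. H at 0° is eclipsed with H at 0° (0.9); H at 120° is eclipsed with H at 120° (0.9); SH at 240° is eclipsed with CH2Cl at 240° (3.1). Total 4.9 kcal/mol.
CH2Cl at 300° is staggered. SH at 240° is gauche with CH2Cl at 300° (0.9). Total 0.9 kcal/mol.
The minimum (0.0 kcal/mol) occurs with CH2Cl at 60°.

60°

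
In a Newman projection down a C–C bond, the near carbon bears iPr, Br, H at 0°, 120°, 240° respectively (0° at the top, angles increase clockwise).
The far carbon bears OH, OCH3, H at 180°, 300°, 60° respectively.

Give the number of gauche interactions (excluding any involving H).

2

Non-H gauche pairs: iPr(0°)/OCH3(300°); Br(120°)/OH(180°) — 2 interactions.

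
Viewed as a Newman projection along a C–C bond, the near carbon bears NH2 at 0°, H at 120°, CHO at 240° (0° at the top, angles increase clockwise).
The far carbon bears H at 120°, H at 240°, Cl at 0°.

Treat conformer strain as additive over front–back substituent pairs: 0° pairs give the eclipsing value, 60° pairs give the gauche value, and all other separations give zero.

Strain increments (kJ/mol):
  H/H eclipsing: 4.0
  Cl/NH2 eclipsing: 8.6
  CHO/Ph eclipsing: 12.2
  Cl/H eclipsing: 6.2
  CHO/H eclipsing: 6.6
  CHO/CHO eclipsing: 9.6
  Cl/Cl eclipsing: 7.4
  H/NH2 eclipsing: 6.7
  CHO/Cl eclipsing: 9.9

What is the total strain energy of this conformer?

19.2 kJ/mol

This conformer is eclipsed. NH2 at 0° is eclipsed with Cl at 0° (8.6); H at 120° is eclipsed with H at 120° (4.0); CHO at 240° is eclipsed with H at 240° (6.6). Total 19.2 kJ/mol.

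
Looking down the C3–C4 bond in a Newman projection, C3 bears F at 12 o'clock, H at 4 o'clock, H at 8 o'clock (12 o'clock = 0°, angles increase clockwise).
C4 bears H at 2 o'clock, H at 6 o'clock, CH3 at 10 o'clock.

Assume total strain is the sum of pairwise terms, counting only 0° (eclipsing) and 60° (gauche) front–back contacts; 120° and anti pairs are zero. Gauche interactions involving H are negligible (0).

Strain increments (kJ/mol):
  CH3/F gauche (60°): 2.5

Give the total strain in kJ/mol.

2.5 kJ/mol

This conformer (staggered): F(0°)/CH3(300°) gauche 2.5 → 2.5 kJ/mol.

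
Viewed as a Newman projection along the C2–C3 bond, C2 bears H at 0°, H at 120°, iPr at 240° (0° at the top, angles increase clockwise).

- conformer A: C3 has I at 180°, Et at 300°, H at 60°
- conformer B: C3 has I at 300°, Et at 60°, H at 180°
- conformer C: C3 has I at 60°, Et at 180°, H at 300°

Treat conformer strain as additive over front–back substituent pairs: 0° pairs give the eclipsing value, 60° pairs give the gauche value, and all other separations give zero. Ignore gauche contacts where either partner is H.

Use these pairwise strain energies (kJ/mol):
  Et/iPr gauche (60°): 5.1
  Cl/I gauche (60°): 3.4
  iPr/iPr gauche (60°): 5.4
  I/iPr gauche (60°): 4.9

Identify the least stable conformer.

A

A is staggered. iPr at 240° is gauche with I at 180° (4.9); iPr at 240° is gauche with Et at 300° (5.1). Total 10.0 kJ/mol.
B is staggered. iPr at 240° is gauche with I at 300° (4.9). Total 4.9 kJ/mol.
C is staggered. iPr at 240° is gauche with Et at 180° (5.1). Total 5.1 kJ/mol.
A has the highest total (10.0 kJ/mol).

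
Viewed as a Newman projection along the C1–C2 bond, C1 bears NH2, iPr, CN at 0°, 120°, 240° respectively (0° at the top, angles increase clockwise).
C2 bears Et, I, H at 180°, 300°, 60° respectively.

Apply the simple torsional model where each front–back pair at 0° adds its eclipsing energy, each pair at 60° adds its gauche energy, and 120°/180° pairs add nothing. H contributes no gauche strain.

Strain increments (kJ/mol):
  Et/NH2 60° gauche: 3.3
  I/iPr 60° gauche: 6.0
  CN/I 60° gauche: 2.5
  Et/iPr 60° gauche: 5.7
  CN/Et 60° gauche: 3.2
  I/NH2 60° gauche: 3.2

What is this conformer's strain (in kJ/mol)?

This conformer (staggered): NH2(0°)/I(300°) gauche 3.2; iPr(120°)/Et(180°) gauche 5.7; CN(240°)/Et(180°) gauche 3.2; CN(240°)/I(300°) gauche 2.5 → 14.6 kJ/mol.

14.6 kJ/mol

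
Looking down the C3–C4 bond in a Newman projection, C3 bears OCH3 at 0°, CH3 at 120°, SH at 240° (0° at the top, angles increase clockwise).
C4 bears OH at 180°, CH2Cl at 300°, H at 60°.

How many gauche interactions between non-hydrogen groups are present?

Non-H gauche pairs: OCH3(0°)/CH2Cl(300°); CH3(120°)/OH(180°); SH(240°)/OH(180°); SH(240°)/CH2Cl(300°) — 4 interactions.

4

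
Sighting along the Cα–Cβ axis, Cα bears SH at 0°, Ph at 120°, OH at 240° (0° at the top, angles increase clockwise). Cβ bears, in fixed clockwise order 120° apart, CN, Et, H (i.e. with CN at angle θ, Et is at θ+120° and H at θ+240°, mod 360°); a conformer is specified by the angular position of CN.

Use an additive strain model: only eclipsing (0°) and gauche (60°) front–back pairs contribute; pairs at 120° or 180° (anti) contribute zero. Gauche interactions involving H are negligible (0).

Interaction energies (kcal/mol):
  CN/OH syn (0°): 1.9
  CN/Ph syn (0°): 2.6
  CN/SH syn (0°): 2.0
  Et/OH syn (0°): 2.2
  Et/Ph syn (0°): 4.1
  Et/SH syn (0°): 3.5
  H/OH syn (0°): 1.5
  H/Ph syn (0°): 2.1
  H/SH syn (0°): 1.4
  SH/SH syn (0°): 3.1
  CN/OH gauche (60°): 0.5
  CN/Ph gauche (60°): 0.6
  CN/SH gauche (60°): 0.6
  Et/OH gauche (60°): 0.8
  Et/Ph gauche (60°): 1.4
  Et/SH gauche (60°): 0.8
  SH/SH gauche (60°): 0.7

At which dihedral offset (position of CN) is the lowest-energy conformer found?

180°

CN at 0° (eclipsed): SH(0°)/CN(0°) eclipsed 2.0; Ph(120°)/Et(120°) eclipsed 4.1; OH(240°)/H(240°) eclipsed 1.5 → 7.6 kcal/mol.
CN at 60° (staggered): SH(0°)/CN(60°) gauche 0.6; Ph(120°)/CN(60°) gauche 0.6; Ph(120°)/Et(180°) gauche 1.4; OH(240°)/Et(180°) gauche 0.8 → 3.4 kcal/mol.
CN at 120° (eclipsed): SH(0°)/H(0°) eclipsed 1.4; Ph(120°)/CN(120°) eclipsed 2.6; OH(240°)/Et(240°) eclipsed 2.2 → 6.2 kcal/mol.
CN at 180° (staggered): SH(0°)/Et(300°) gauche 0.8; Ph(120°)/CN(180°) gauche 0.6; OH(240°)/CN(180°) gauche 0.5; OH(240°)/Et(300°) gauche 0.8 → 2.7 kcal/mol.
CN at 240° (eclipsed): SH(0°)/Et(0°) eclipsed 3.5; Ph(120°)/H(120°) eclipsed 2.1; OH(240°)/CN(240°) eclipsed 1.9 → 7.5 kcal/mol.
CN at 300° (staggered): SH(0°)/CN(300°) gauche 0.6; SH(0°)/Et(60°) gauche 0.8; Ph(120°)/Et(60°) gauche 1.4; OH(240°)/CN(300°) gauche 0.5 → 3.3 kcal/mol.
The minimum (2.7 kcal/mol) occurs with CN at 180°.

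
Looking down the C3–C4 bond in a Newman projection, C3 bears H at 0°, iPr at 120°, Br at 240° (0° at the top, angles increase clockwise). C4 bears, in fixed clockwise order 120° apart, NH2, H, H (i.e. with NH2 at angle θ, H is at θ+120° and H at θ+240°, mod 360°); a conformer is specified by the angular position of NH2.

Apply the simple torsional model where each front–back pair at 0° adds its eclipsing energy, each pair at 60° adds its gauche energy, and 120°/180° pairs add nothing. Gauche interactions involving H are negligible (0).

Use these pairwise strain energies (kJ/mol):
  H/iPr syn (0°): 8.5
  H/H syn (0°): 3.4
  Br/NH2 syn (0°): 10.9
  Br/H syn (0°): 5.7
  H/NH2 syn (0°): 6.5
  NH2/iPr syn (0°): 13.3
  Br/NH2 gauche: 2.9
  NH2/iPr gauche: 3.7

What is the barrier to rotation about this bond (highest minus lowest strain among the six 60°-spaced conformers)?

19.9 kJ/mol

NH2 at 0° (eclipsed): H(0°)/NH2(0°) eclipsed 6.5; iPr(120°)/H(120°) eclipsed 8.5; Br(240°)/H(240°) eclipsed 5.7 → 20.7 kJ/mol.
NH2 at 60° (staggered): iPr(120°)/NH2(60°) gauche 3.7 → 3.7 kJ/mol.
NH2 at 120° (eclipsed): H(0°)/H(0°) eclipsed 3.4; iPr(120°)/NH2(120°) eclipsed 13.3; Br(240°)/H(240°) eclipsed 5.7 → 22.4 kJ/mol.
NH2 at 180° (staggered): iPr(120°)/NH2(180°) gauche 3.7; Br(240°)/NH2(180°) gauche 2.9 → 6.6 kJ/mol.
NH2 at 240° (eclipsed): H(0°)/H(0°) eclipsed 3.4; iPr(120°)/H(120°) eclipsed 8.5; Br(240°)/NH2(240°) eclipsed 10.9 → 22.8 kJ/mol.
NH2 at 300° (staggered): Br(240°)/NH2(300°) gauche 2.9 → 2.9 kJ/mol.
Max at 240° (22.8 kJ/mol), min at 300° (2.9 kJ/mol); barrier = 19.9 kJ/mol.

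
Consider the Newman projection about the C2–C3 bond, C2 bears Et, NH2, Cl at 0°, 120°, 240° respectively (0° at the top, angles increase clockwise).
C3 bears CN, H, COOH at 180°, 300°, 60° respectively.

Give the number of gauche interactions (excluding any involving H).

4

Non-H gauche pairs: Et(0°)/COOH(60°); NH2(120°)/CN(180°); NH2(120°)/COOH(60°); Cl(240°)/CN(180°) — 4 interactions.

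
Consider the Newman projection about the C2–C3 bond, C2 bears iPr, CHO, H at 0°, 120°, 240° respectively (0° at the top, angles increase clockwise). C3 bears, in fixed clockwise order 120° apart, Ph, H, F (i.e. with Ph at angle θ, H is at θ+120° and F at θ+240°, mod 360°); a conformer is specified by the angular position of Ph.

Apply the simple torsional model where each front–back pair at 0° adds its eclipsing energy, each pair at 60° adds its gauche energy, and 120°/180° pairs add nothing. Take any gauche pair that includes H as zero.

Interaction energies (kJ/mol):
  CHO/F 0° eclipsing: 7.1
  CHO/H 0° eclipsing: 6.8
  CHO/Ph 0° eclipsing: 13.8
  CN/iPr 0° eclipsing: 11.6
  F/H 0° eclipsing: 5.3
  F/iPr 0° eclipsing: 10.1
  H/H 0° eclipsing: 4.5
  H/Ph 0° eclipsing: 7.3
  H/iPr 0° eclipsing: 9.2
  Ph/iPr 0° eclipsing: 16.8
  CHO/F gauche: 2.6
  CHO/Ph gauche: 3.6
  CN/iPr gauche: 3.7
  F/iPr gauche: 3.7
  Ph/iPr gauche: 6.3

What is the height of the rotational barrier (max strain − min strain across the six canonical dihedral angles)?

20.0 kJ/mol

Ph at 0° is eclipsed. iPr at 0° is eclipsed with Ph at 0° (16.8); CHO at 120° is eclipsed with H at 120° (6.8); H at 240° is eclipsed with F at 240° (5.3). Total 28.9 kJ/mol.
Ph at 60° is staggered. iPr at 0° is gauche with Ph at 60° (6.3); iPr at 0° is gauche with F at 300° (3.7); CHO at 120° is gauche with Ph at 60° (3.6). Total 13.6 kJ/mol.
Ph at 120° is eclipsed. iPr at 0° is eclipsed with F at 0° (10.1); CHO at 120° is eclipsed with Ph at 120° (13.8); H at 240° is eclipsed with H at 240° (4.5). Total 28.4 kJ/mol.
Ph at 180° is staggered. iPr at 0° is gauche with F at 60° (3.7); CHO at 120° is gauche with Ph at 180° (3.6); CHO at 120° is gauche with F at 60° (2.6). Total 9.9 kJ/mol.
Ph at 240° is eclipsed. iPr at 0° is eclipsed with H at 0° (9.2); CHO at 120° is eclipsed with F at 120° (7.1); H at 240° is eclipsed with Ph at 240° (7.3). Total 23.6 kJ/mol.
Ph at 300° is staggered. iPr at 0° is gauche with Ph at 300° (6.3); CHO at 120° is gauche with F at 180° (2.6). Total 8.9 kJ/mol.
Max at 0° (28.9 kJ/mol), min at 300° (8.9 kJ/mol); barrier = 20.0 kJ/mol.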